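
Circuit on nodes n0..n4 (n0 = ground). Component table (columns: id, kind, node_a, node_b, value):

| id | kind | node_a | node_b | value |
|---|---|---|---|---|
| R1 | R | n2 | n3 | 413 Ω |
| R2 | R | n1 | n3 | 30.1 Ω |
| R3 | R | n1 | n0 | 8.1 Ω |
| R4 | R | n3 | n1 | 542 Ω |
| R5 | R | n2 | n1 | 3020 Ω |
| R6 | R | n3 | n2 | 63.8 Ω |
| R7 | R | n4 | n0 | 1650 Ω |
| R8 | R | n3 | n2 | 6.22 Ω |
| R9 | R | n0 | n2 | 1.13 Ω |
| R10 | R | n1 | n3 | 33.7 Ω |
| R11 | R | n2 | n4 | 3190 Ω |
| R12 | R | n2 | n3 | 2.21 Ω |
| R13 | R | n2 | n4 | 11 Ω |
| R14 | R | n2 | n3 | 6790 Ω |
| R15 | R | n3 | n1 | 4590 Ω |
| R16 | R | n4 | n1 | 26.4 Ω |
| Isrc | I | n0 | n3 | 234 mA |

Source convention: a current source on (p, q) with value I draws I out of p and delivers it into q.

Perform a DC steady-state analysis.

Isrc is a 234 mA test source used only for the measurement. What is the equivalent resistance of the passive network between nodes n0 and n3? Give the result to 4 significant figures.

Apply KCL at each of the 4 non-ground nodes and solve the resulting linear system.
Node n1: branches {R2, R3, R4, R5, R10, R15, R16} → V_1 = 0.2010
Node n2: branches {R1, R5, R6, R8, R9, R11, R12, R13, R14} → V_2 = 0.2362
Node n3: branches {R1, R2, R4, R6, R8, R10, R12, R14, R15, Isrc} → V_3 = 0.5689
Node n4: branches {R7, R11, R13, R16} → V_4 = 0.2248

R_eq = 2.431 Ω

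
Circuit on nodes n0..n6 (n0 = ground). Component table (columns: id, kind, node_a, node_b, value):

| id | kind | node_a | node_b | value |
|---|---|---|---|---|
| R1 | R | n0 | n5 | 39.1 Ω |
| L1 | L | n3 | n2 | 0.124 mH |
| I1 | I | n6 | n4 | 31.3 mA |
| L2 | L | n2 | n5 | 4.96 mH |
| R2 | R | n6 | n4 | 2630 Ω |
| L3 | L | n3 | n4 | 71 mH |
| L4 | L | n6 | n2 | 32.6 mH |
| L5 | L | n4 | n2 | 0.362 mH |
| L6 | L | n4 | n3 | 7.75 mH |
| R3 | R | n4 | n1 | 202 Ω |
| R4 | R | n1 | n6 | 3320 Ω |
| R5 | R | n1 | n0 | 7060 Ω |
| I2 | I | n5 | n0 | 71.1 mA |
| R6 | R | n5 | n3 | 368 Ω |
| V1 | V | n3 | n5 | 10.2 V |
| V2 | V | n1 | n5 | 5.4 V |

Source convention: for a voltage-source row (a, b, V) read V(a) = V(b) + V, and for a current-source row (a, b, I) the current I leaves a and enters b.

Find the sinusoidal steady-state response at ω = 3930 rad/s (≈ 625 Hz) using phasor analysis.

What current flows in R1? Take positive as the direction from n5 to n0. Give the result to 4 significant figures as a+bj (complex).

-0.07147+0.000j A

Element admittances at ω=3930 rad/s:
  Y(R1) = 0.02558+0.000j S between n0,n5
  Y(L1) = 0.000-2.052j S between n3,n2
  I1: injects 0.0313 A into n4 (from n6)
  Y(L2) = 0.000-0.05130j S between n2,n5
  Y(R2) = 0.0003802+0.000j S between n6,n4
  Y(L3) = 0.000-0.003584j S between n3,n4
  Y(L4) = 0.000-0.007805j S between n6,n2
  Y(L5) = 0.000-0.7029j S between n4,n2
  Y(L6) = 0.000-0.03283j S between n4,n3
  Y(R3) = 0.004950+0.000j S between n4,n1
  Y(R4) = 0.0003012+0.000j S between n1,n6
  Y(R5) = 0.0001416+0.000j S between n1,n0
  I2: injects 0.0711 A into n0 (from n5)
  Y(R6) = 0.002717+0.000j S between n5,n3
  V1: constraint V(n3)−V(n5) = 10.2
  V2: constraint V(n1)−V(n5) = 5.4
Assemble and solve the 8×8 MNA system:
  V(n1)=2.606+0.000j  V(n2)=7.160-0.01137j  V(n3)=7.406+0.000j  V(n4)=7.174+0.0007421j  V(n5)=-2.794+0.000j  V(n6)=6.797-4.165j
  i(V1)=-0.05101+0.5119j  i(V2)=0.02351-0.001251j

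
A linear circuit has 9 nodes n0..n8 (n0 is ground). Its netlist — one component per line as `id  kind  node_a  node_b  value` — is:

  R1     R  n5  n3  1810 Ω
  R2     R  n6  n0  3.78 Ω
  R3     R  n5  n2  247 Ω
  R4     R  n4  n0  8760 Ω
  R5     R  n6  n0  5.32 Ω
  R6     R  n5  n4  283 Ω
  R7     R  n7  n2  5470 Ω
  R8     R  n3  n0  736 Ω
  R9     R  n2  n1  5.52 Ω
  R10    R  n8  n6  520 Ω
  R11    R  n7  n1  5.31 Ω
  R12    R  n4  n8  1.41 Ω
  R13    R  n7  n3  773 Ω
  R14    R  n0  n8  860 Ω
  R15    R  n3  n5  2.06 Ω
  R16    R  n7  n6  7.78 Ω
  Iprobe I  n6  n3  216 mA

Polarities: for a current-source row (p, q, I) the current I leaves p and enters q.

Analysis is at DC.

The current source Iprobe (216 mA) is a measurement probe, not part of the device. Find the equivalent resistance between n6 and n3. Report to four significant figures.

R_eq = 126.0 Ω

Apply KCL at each of the 8 non-ground nodes and solve the resulting linear system.
Node n1: branches {R9, R11} → V_1 = 1.455
Node n2: branches {R3, R7, R9} → V_2 = 2.008
Node n3: branches {R1, R8, R13, R15, Iprobe} → V_3 = 27.09
Node n4: branches {R4, R6, R12} → V_4 = 14.05
Node n5: branches {R1, R3, R6, R15} → V_5 = 26.79
Node n6: branches {R2, R5, R10, R16, Iprobe} → V_6 = -0.1208
Node n7: branches {R7, R11, R13, R16} → V_7 = 0.9231
Node n8: branches {R10, R12, R14} → V_8 = 13.99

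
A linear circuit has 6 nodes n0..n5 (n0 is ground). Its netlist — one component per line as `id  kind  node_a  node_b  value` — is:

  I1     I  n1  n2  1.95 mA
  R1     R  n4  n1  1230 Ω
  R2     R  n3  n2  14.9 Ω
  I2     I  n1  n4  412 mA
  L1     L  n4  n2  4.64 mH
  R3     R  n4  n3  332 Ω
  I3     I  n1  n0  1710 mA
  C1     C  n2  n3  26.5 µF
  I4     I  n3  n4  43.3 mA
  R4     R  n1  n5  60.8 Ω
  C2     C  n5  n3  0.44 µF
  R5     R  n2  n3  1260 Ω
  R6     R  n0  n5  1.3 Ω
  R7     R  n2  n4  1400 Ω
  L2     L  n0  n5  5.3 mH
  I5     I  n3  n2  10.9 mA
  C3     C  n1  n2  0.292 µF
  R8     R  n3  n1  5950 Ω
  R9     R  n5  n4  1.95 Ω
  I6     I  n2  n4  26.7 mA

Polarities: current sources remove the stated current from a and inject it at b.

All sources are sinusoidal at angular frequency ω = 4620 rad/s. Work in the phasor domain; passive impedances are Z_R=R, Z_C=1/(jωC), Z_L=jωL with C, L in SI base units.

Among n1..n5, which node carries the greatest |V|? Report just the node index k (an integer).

Element admittances at ω=4620 rad/s:
  I1: injects 0.00195 A into n2 (from n1)
  Y(R1) = 0.0008130+0.000j S between n4,n1
  Y(R2) = 0.06711+0.000j S between n3,n2
  I2: injects 0.412 A into n4 (from n1)
  Y(L1) = 0.000-0.04665j S between n4,n2
  Y(R3) = 0.003012+0.000j S between n4,n3
  I3: injects 1.71 A into n0 (from n1)
  Y(C1) = 0.000+0.1224j S between n2,n3
  I4: injects 0.0433 A into n4 (from n3)
  Y(R4) = 0.01645+0.000j S between n1,n5
  Y(C2) = 0.000+0.002033j S between n5,n3
  Y(R5) = 0.0007937+0.000j S between n2,n3
  Y(R6) = 0.7692+0.000j S between n0,n5
  Y(R7) = 0.0007143+0.000j S between n2,n4
  Y(L2) = 0.000-0.04084j S between n0,n5
  I5: injects 0.0109 A into n2 (from n3)
  Y(C3) = 0.000+0.001349j S between n1,n2
  Y(R8) = 0.0001681+0.000j S between n3,n1
  Y(R9) = 0.5128+0.000j S between n5,n4
  I6: injects 0.0267 A into n4 (from n2)
Assemble and solve the 5×5 MNA system:
  V(n1)=-123.0+9.514j  V(n2)=1.874-3.083j  V(n3)=1.567-2.520j  V(n4)=-1.685-0.4416j  V(n5)=-2.217-0.1177j

1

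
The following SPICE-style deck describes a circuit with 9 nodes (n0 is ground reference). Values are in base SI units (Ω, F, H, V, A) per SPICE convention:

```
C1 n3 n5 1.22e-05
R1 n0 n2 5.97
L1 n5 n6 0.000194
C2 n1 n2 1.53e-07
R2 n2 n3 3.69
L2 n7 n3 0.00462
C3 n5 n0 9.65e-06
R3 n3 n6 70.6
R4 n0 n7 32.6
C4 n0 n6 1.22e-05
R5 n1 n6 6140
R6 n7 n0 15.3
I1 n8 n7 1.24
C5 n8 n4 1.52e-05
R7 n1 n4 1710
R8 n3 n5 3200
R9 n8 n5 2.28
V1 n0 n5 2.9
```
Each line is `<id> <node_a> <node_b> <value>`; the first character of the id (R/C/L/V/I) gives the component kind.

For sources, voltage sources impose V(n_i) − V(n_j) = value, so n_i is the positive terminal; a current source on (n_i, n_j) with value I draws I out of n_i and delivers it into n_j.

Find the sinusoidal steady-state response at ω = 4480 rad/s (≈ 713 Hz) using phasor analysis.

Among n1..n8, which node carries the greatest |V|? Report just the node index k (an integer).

Element admittances at ω=4480 rad/s:
  Y(C1) = 0.000+0.05466j S between n3,n5
  Y(R1) = 0.1675+0.000j S between n0,n2
  Y(L1) = 0.000-1.151j S between n5,n6
  Y(C2) = 0.000+0.0006854j S between n1,n2
  Y(R2) = 0.2710+0.000j S between n2,n3
  Y(L2) = 0.000-0.04831j S between n7,n3
  Y(C3) = 0.000+0.04323j S between n5,n0
  Y(R3) = 0.01416+0.000j S between n3,n6
  Y(R4) = 0.03067+0.000j S between n0,n7
  Y(C4) = 0.000+0.05466j S between n0,n6
  Y(R5) = 0.0001629+0.000j S between n1,n6
  Y(R6) = 0.06536+0.000j S between n7,n0
  I1: injects 1.24 A into n7 (from n8)
  Y(C5) = 0.000+0.06810j S between n8,n4
  Y(R7) = 0.0005848+0.000j S between n1,n4
  Y(R8) = 0.0003125+0.000j S between n3,n5
  Y(R9) = 0.4386+0.000j S between n8,n5
  V1: constraint V(n0)−V(n5) = 2.9
Assemble and solve the 9×9 MNA system:
  V(n1)=-1.026+1.438j  V(n2)=0.5634-3.021j  V(n3)=0.9229-4.885j  V(n4)=-5.708-0.03824j  V(n5)=-2.900+0.000j  V(n6)=-2.981+0.05075j  V(n7)=8.529+3.827j  V(n8)=-5.721+0.001968j
  i(V1)=0.9107-0.4269j

7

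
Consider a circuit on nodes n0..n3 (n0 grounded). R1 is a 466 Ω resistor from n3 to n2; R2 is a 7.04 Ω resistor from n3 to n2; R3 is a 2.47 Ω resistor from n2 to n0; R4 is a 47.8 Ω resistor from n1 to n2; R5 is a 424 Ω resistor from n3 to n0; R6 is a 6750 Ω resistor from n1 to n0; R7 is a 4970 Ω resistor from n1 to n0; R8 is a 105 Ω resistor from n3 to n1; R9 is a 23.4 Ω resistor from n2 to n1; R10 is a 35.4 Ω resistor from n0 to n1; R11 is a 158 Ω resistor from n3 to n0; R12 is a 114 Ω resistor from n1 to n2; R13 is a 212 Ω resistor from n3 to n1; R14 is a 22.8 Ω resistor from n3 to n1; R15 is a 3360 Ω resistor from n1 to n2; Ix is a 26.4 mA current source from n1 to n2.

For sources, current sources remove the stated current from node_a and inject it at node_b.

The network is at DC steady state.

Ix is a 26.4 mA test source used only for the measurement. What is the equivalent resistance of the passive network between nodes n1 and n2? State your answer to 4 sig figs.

R_eq = 7.080 Ω

MNA unknowns: 3 node voltages V₁..V_3
R1: Y=0.002146 on G[3,2]
R2: Y=0.1420 on G[3,2]
R3: Y=0.4049 on G[2,0]
R4: Y=0.02092 on G[1,2]
R5: Y=0.002358 on G[3,0]
R6: Y=0.0001481 on G[1,0]
R7: Y=0.0002012 on G[1,0]
R8: Y=0.009524 on G[3,1]
R9: Y=0.04274 on G[2,1]
R10: Y=0.02825 on G[0,1]
R11: Y=0.006329 on G[3,0]
R12: Y=0.008772 on G[1,2]
R13: Y=0.004717 on G[3,1]
R14: Y=0.04386 on G[3,1]
R15: Y=0.0002976 on G[1,2]
Ix: z[1]−=0.0264, z[2]+=0.0264
solve → V1=-0.1738, V2=0.01311, V3=-0.03890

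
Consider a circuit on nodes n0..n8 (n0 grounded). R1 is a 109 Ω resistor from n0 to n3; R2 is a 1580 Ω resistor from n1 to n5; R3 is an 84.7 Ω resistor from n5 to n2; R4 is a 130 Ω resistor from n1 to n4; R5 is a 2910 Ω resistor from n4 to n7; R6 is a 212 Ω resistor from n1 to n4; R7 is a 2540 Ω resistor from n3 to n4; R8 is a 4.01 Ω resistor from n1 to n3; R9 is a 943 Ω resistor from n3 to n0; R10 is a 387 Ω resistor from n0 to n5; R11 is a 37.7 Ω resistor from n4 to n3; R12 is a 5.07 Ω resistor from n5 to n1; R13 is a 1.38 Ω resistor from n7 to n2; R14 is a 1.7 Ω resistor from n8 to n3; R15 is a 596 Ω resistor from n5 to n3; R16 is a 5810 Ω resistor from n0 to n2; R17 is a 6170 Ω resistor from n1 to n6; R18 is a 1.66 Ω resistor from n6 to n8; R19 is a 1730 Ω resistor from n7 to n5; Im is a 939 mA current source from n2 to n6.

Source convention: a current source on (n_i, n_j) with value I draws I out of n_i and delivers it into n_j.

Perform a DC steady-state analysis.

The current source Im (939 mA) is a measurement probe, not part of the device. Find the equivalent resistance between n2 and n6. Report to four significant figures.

R_eq = 88.96 Ω

MNA unknowns: 8 node voltages V₁..V_8
R1: Y=0.009174 on G[0,3]
R2: Y=0.0006329 on G[1,5]
R3: Y=0.01181 on G[5,2]
R4: Y=0.007692 on G[1,4]
R5: Y=0.0003436 on G[4,7]
R6: Y=0.004717 on G[1,4]
R7: Y=0.0003937 on G[3,4]
R8: Y=0.2494 on G[1,3]
R9: Y=0.001060 on G[3,0]
R10: Y=0.002584 on G[0,5]
R11: Y=0.02653 on G[4,3]
R12: Y=0.1972 on G[5,1]
R13: Y=0.7246 on G[7,2]
R14: Y=0.5882 on G[8,3]
R15: Y=0.001678 on G[5,3]
R16: Y=0.0001721 on G[0,2]
R17: Y=0.0001621 on G[1,6]
R18: Y=0.6024 on G[6,8]
R19: Y=0.0005780 on G[7,5]
Im: z[2]−=0.939, z[6]+=0.939
solve → V1=-0.7907, V2=-77.76, V3=2.620, V4=0.8577, V5=-5.198, V6=5.772, V7=-77.67, V8=4.215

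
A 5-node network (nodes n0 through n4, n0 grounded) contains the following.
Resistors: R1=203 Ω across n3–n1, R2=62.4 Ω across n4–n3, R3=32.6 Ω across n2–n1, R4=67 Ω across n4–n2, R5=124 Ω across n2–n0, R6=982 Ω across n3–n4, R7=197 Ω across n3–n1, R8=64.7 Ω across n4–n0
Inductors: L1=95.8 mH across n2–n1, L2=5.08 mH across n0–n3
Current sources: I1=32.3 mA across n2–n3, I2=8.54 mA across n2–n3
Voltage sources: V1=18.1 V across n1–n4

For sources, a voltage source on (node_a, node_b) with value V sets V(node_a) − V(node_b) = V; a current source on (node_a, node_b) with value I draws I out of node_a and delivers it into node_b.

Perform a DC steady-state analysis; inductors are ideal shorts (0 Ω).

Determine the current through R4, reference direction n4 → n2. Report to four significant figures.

Apply KCL at each of the 4 non-ground nodes and solve the resulting linear system.
Node n1: branches {R1, L1, R3, R7, V1} → V_1 = 10.83
Node n2: branches {L1, R3, R4, I1, R5, I2} → V_2 = 10.83
Node n3: branches {R1, R2, I1, I2, R6, R7, L2} → V_3 = 0.000
Node n4: branches {R2, R4, R6, R8, V1} → V_4 = -7.275
Source currents: i(L1)=-0.3983, i(L2)=-0.02513, i(V1)=-0.5066

-0.2701 A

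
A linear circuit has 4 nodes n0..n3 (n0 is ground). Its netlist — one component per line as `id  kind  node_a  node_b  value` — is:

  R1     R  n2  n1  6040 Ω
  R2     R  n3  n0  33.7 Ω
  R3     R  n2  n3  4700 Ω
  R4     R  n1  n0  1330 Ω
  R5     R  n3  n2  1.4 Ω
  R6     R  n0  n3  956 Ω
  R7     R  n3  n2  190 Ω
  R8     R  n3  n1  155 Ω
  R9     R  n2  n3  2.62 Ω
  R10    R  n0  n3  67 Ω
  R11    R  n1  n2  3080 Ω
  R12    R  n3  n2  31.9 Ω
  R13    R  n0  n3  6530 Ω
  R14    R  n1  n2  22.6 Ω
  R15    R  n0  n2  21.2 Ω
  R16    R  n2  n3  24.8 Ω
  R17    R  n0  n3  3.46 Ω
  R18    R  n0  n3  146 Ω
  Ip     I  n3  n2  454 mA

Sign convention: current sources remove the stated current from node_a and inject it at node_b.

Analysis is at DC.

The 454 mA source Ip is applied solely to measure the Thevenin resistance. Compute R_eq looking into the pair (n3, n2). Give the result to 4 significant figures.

MNA unknowns: 3 node voltages V₁..V_3
R1: Y=0.0001656 on G[2,1]
R2: Y=0.02967 on G[3,0]
R3: Y=0.0002128 on G[2,3]
R4: Y=0.0007519 on G[1,0]
R5: Y=0.7143 on G[3,2]
R6: Y=0.001046 on G[0,3]
R7: Y=0.005263 on G[3,2]
R8: Y=0.006452 on G[3,1]
R9: Y=0.3817 on G[2,3]
R10: Y=0.01493 on G[0,3]
R11: Y=0.0003247 on G[1,2]
R12: Y=0.03135 on G[3,2]
R13: Y=0.0001531 on G[0,3]
R14: Y=0.04425 on G[1,2]
R15: Y=0.04717 on G[0,2]
R16: Y=0.04032 on G[2,3]
R17: Y=0.2890 on G[0,3]
R18: Y=0.006849 on G[0,3]
Ip: z[3]−=0.454, z[2]+=0.454
solve → V1=0.2754, V2=0.3263, V3=-0.04565

R_eq = 0.8193 Ω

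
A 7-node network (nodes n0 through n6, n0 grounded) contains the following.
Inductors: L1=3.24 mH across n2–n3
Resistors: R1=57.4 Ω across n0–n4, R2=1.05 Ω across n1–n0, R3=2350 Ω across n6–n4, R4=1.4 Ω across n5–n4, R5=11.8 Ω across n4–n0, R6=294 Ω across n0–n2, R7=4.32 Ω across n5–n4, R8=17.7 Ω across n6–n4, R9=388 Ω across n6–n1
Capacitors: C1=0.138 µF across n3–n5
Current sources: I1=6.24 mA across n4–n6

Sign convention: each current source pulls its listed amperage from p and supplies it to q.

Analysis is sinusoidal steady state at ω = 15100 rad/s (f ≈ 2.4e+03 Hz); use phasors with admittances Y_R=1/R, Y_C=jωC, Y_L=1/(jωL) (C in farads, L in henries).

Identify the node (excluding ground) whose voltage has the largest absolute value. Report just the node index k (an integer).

MNA unknowns: 6 node voltages V₁..V_6
L1: Y=0.000-0.02044j on G[2,3]
R1: Y=0.01742+0.000j on G[0,4]
R2: Y=0.9524+0.000j on G[1,0]
C1: Y=0.000+0.002084j on G[3,5]
R3: Y=0.0004255+0.000j on G[6,4]
R4: Y=0.7143+0.000j on G[5,4]
R5: Y=0.08475+0.000j on G[4,0]
R6: Y=0.003401+0.000j on G[0,2]
R7: Y=0.2315+0.000j on G[5,4]
R8: Y=0.05650+0.000j on G[6,4]
R9: Y=0.002577+0.000j on G[6,1]
I1: z[4]−=0.00624, z[6]+=0.00624
solve → V1=0.0002765+9.840e-08j, V2=-0.0008285-0.001172j, V3=-0.0006335-0.001310j, V4=-0.002550+3.811e-05j, V5=-0.002547+4.232e-05j, V6=0.1024+3.646e-05j

6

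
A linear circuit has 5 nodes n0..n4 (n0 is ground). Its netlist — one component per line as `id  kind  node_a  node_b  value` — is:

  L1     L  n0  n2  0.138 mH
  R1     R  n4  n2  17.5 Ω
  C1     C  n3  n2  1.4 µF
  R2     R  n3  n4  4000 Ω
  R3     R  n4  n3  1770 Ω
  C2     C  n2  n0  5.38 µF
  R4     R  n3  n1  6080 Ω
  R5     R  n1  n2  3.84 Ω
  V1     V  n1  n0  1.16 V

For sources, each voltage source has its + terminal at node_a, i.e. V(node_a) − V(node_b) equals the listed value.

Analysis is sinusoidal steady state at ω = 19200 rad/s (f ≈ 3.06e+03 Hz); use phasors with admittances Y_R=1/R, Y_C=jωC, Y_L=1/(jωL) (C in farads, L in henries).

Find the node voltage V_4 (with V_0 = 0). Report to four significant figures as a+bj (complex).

Apply KCL at each of the 4 non-ground nodes and solve the resulting linear system.
Node n1: branches {R4, R5, V1} → V_1 = 1.160+0.000j
Node n2: branches {L1, R1, C1, C2, R5} → V_2 = 0.5506+0.5793j
Node n3: branches {C1, R2, R3, R4} → V_3 = 0.5472+0.5754j
Node n4: branches {R1, R2, R3} → V_4 = 0.5506+0.5792j
Source currents: i(V1)=-0.1588+0.1509j

0.5506+0.5792j V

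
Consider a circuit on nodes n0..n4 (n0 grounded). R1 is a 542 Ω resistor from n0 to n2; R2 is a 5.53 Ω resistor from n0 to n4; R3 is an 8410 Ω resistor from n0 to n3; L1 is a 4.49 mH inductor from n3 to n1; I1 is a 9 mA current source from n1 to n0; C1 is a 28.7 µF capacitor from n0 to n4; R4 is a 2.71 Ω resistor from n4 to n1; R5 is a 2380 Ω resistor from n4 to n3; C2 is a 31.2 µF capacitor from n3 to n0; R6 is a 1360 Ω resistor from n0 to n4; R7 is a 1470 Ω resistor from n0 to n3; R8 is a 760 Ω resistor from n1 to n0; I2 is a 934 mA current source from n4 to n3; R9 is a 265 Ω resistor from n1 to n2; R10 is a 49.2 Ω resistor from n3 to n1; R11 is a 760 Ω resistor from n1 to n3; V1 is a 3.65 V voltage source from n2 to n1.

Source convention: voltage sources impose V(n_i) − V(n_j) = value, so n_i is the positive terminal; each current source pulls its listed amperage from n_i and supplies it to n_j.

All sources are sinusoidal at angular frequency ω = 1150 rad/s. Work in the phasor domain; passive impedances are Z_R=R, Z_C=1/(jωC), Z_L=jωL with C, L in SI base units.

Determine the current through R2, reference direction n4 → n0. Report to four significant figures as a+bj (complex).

Apply KCL at each of the 4 non-ground nodes and solve the resulting linear system.
Node n1: branches {L1, I1, R4, R8, R9, R10, R11, V1} → V_1 = 3.242-1.468j
Node n2: branches {R1, R9, V1} → V_2 = 6.892-1.468j
Node n3: branches {R3, L1, R5, C2, R7, I2, R10, R11} → V_3 = 4.744+3.876j
Node n4: branches {R2, C1, R4, R5, R6, I2} → V_4 = 0.4192-1.005j
Source currents: i(V1)=-0.02649+0.002708j

0.07581-0.1818j A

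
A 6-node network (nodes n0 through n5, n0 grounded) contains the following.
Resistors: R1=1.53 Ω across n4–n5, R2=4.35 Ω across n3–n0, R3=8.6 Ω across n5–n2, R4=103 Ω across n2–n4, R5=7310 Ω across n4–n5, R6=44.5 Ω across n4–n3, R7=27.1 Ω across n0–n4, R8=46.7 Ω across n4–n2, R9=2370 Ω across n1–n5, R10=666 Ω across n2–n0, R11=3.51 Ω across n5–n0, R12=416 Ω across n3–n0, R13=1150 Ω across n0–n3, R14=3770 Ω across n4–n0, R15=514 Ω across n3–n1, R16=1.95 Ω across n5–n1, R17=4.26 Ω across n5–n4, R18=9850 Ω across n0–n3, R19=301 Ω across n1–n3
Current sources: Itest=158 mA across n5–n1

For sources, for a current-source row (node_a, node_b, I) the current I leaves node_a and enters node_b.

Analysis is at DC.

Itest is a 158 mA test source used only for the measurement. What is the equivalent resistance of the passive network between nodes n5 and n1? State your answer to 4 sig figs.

R_eq = 1.929 Ω

Element admittances at DC:
  Y(R1) = 0.6536 S between n4,n5
  Y(R2) = 0.2299 S between n3,n0
  Y(R3) = 0.1163 S between n5,n2
  Y(R4) = 0.009709 S between n2,n4
  Y(R5) = 0.0001368 S between n4,n5
  Y(R6) = 0.02247 S between n4,n3
  Y(R7) = 0.03690 S between n0,n4
  Y(R8) = 0.02141 S between n4,n2
  Y(R9) = 0.0004219 S between n1,n5
  Y(R10) = 0.001502 S between n2,n0
  Y(R11) = 0.2849 S between n5,n0
  Y(R12) = 0.002404 S between n3,n0
  Y(R13) = 0.0008696 S between n0,n3
  Y(R14) = 0.0002653 S between n4,n0
  Y(R15) = 0.001946 S between n3,n1
  Y(R16) = 0.5128 S between n5,n1
  Y(R17) = 0.2347 S between n5,n4
  Y(R18) = 0.0001015 S between n0,n3
  Y(R19) = 0.003322 S between n1,n3
  Itest: injects 0.158 A into n1 (from n5)
Assemble and solve the 5×5 MNA system:
  V(n1)=0.3006  V(n2)=-0.004060  V(n3)=0.005741  V(n4)=-0.003794  V(n5)=-0.004184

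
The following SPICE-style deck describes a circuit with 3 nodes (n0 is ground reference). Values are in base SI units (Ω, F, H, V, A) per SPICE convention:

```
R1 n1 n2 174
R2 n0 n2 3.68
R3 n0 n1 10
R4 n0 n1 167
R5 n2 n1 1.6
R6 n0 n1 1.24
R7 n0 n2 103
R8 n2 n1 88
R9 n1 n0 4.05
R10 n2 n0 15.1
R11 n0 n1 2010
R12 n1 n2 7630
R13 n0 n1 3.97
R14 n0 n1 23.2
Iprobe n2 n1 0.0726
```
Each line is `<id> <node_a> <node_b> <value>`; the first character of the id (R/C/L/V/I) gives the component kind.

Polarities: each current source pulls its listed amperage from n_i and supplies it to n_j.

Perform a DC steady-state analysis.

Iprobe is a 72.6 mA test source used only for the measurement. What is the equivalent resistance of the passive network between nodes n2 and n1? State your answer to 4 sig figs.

Apply KCL at each of the 2 non-ground nodes and solve the resulting linear system.
Node n1: branches {R1, R3, R4, R5, R6, R8, R9, R11, R12, R13, R14, Iprobe} → V_1 = 0.01517
Node n2: branches {R1, R2, R5, R7, R8, R10, R12, Iprobe} → V_2 = -0.06350

R_eq = 1.084 Ω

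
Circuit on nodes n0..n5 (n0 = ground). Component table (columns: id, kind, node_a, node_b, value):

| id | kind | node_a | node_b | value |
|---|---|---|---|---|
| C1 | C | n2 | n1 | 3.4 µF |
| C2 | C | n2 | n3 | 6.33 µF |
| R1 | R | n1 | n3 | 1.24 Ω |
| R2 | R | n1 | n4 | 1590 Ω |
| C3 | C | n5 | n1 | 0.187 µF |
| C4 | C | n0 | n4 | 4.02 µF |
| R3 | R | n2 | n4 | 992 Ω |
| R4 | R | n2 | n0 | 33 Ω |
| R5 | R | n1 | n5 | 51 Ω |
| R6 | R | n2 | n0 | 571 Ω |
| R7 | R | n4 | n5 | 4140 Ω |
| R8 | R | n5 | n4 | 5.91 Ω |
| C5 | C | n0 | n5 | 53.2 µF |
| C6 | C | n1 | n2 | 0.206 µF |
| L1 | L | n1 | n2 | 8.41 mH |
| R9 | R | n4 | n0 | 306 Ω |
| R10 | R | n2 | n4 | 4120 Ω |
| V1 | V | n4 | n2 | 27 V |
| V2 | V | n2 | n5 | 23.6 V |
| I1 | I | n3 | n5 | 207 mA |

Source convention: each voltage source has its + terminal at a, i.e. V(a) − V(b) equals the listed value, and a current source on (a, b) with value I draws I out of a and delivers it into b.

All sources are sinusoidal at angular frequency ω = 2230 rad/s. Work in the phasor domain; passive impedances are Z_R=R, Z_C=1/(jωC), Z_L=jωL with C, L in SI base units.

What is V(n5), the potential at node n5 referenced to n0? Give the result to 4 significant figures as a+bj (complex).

-5.159+5.796j V

Element admittances at ω=2230 rad/s:
  Y(C1) = 0.000+0.007582j S between n2,n1
  Y(C2) = 0.000+0.01412j S between n2,n3
  Y(R1) = 0.8065+0.000j S between n1,n3
  Y(R2) = 0.0006289+0.000j S between n1,n4
  Y(C3) = 0.000+0.0004170j S between n5,n1
  Y(C4) = 0.000+0.008965j S between n0,n4
  Y(R3) = 0.001008+0.000j S between n2,n4
  Y(R4) = 0.03030+0.000j S between n2,n0
  Y(R5) = 0.01961+0.000j S between n1,n5
  Y(R6) = 0.001751+0.000j S between n2,n0
  Y(R7) = 0.0002415+0.000j S between n4,n5
  Y(R8) = 0.1692+0.000j S between n5,n4
  Y(C5) = 0.000+0.1186j S between n0,n5
  Y(C6) = 0.000+0.0004594j S between n1,n2
  Y(L1) = 0.000-0.05332j S between n1,n2
  Y(R9) = 0.003268+0.000j S between n4,n0
  Y(R10) = 0.0002427+0.000j S between n2,n4
  V1: constraint V(n4)−V(n2) = 27
  V2: constraint V(n2)−V(n5) = 23.6
  I1: injects 0.207 A into n5 (from n3)
Assemble and solve the 7×7 MNA system:
  V(n1)=8.788-8.999j  V(n2)=18.44+5.796j  V(n3)=8.275-8.821j  V(n4)=45.44+5.796j  V(n5)=-5.159+5.796j
  i(V1)=-8.727-0.4356j  i(V2)=-9.748-0.3278j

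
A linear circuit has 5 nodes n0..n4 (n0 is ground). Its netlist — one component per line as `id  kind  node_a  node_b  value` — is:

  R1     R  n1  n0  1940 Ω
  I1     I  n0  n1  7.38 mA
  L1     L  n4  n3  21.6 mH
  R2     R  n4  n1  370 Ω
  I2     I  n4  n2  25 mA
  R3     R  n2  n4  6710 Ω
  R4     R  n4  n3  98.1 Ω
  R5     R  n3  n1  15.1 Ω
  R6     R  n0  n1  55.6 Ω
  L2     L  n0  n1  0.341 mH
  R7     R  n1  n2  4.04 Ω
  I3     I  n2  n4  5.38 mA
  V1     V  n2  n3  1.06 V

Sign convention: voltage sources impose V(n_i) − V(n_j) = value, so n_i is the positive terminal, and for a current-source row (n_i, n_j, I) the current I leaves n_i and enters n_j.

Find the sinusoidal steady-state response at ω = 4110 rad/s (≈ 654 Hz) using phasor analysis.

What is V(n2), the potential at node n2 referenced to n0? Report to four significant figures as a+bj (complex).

0.2376+0.01592j V

Element admittances at ω=4110 rad/s:
  Y(R1) = 0.0005155+0.000j S between n1,n0
  I1: injects 0.00738 A into n1 (from n0)
  Y(L1) = 0.000-0.01126j S between n4,n3
  Y(R2) = 0.002703+0.000j S between n4,n1
  I2: injects 0.025 A into n2 (from n4)
  Y(R3) = 0.0001490+0.000j S between n2,n4
  Y(R4) = 0.01019+0.000j S between n4,n3
  Y(R5) = 0.06623+0.000j S between n3,n1
  Y(R6) = 0.01799+0.000j S between n0,n1
  Y(L2) = 0.000-0.7135j S between n0,n1
  Y(R7) = 0.2475+0.000j S between n1,n2
  I3: injects 0.00538 A into n4 (from n2)
  V1: constraint V(n2)−V(n3) = 1.06
Assemble and solve the 5×5 MNA system:
  V(n1)=0.0002680+0.01034j  V(n2)=0.2376+0.01592j  V(n3)=-0.8224+0.01592j  V(n4)=-1.579-0.6384j
  i(V1)=-0.03940-0.001481j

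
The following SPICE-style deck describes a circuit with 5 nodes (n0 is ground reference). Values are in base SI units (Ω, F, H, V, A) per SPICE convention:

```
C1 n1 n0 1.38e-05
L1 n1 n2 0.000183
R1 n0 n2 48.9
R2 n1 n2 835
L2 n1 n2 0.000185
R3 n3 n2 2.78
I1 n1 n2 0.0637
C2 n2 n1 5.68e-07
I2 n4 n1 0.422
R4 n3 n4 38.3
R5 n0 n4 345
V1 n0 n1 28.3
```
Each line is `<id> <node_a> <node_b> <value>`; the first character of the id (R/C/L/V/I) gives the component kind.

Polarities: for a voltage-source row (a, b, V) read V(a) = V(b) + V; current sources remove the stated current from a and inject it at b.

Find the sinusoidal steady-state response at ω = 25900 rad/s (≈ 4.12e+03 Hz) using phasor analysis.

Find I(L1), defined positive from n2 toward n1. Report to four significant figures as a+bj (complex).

0.1758-0.01052j A

MNA unknowns: 4 node voltages V₁..V_4 plus 1 source current (V1)
C1: Y=0.000+0.3574j on G[1,0]
L1: Y=0.000-0.2110j on G[1,2]
R1: Y=0.02045+0.000j on G[0,2]
R2: Y=0.001198+0.000j on G[1,2]
L2: Y=0.000-0.2087j on G[1,2]
R3: Y=0.3597+0.000j on G[3,2]
I1: z[1]−=0.0637, z[2]+=0.0637
C2: Y=0.000+0.01471j on G[2,1]
I2: z[4]−=0.422, z[1]+=0.422
R4: Y=0.02611+0.000j on G[3,4]
R5: Y=0.002899+0.000j on G[0,4]
V1: row V0−V1=28.3, i_V1 at 0,1
solve → V1=-28.30+0.000j, V2=-28.25+0.8332j, V3=-29.10+0.8272j, V4=-40.74+0.7445j
aux → i_V1=-0.6958-10.10j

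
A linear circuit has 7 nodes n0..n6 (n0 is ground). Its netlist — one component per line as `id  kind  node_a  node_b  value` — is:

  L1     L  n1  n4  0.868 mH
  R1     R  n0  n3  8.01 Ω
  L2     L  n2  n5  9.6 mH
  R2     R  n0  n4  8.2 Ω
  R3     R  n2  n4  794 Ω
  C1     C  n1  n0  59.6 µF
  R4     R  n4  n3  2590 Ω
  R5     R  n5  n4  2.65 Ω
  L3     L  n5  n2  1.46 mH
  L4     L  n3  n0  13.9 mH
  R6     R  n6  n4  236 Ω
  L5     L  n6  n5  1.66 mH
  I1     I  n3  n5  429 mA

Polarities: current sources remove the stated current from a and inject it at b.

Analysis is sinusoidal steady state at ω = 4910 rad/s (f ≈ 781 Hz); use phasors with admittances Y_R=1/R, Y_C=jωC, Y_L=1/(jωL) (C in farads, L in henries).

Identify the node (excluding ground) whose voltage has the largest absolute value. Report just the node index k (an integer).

3

Apply KCL at each of the 6 non-ground nodes and solve the resulting linear system.
Node n1: branches {L1, C1} → V_1 = -0.1499-1.446j
Node n2: branches {L2, R3, L3} → V_2 = 1.158+0.3491j
Node n3: branches {R1, R4, L4, I1} → V_3 = -3.379-0.3943j
Node n4: branches {L1, R2, R3, R4, R5, R6} → V_4 = 0.03706+0.3574j
Node n5: branches {L2, R5, L3, L5, I1} → V_5 = 1.158+0.3579j
Node n6: branches {R6, L5} → V_6 = 1.156+0.3192j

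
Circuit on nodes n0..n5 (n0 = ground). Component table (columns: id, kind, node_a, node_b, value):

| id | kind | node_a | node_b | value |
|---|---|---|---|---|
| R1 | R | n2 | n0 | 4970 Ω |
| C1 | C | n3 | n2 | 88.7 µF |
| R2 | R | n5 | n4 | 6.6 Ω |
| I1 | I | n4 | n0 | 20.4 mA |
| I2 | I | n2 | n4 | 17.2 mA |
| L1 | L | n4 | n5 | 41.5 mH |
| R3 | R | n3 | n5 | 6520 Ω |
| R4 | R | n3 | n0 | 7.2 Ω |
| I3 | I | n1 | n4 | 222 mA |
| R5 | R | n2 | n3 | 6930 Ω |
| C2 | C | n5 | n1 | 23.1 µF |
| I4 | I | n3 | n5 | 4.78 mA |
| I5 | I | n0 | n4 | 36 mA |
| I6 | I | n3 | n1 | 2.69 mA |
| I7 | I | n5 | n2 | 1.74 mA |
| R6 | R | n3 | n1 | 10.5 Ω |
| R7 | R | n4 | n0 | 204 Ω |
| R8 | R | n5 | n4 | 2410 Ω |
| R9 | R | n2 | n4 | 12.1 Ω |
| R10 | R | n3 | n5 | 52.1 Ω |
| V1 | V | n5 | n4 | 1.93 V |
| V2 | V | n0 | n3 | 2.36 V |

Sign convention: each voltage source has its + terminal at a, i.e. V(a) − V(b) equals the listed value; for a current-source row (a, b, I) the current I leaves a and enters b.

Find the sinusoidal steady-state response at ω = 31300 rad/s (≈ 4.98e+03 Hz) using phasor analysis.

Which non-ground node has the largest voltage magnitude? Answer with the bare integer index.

Element admittances at ω=31300 rad/s:
  Y(R1) = 0.0002012+0.000j S between n2,n0
  Y(C1) = 0.000+2.776j S between n3,n2
  Y(R2) = 0.1515+0.000j S between n5,n4
  I1: injects 0.0204 A into n0 (from n4)
  I2: injects 0.0172 A into n4 (from n2)
  Y(L1) = 0.000-0.0007699j S between n4,n5
  Y(R3) = 0.0001534+0.000j S between n3,n5
  Y(R4) = 0.1389+0.000j S between n3,n0
  I3: injects 0.222 A into n4 (from n1)
  Y(R5) = 0.0001443+0.000j S between n2,n3
  Y(C2) = 0.000+0.7230j S between n5,n1
  I4: injects 0.00478 A into n5 (from n3)
  I5: injects 0.036 A into n4 (from n0)
  I6: injects 0.00269 A into n1 (from n3)
  I7: injects 0.00174 A into n2 (from n5)
  Y(R6) = 0.09524+0.000j S between n3,n1
  Y(R7) = 0.004902+0.000j S between n4,n0
  Y(R8) = 0.0004149+0.000j S between n5,n4
  Y(R9) = 0.08264+0.000j S between n2,n4
  Y(R10) = 0.01919+0.000j S between n3,n5
  V1: constraint V(n5)−V(n4) = 1.93
  V2: constraint V(n0)−V(n3) = 2.36
Assemble and solve the 7×7 MNA system:
  V(n1)=-1.296+0.2468j  V(n2)=-2.367+0.03001j  V(n3)=-2.360+0.000j  V(n4)=-3.194-0.1967j  V(n5)=-1.264-0.1967j
  i(V1)=-0.6320-0.01821j  i(V2)=-0.3595-0.0009580j

4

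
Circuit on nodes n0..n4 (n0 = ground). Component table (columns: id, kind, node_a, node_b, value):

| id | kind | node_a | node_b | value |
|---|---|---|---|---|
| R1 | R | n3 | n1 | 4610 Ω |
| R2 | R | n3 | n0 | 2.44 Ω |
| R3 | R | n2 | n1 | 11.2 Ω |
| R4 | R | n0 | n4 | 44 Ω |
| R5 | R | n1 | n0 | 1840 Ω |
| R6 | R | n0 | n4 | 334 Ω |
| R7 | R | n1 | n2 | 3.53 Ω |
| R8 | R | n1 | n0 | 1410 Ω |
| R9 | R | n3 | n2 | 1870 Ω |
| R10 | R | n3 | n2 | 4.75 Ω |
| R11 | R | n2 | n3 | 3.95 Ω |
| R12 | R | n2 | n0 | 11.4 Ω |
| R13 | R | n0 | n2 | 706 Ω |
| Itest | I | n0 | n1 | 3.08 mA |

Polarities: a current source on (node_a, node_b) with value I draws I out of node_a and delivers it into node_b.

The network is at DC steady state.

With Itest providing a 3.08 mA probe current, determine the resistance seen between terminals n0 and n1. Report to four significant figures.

R_eq = 5.896 Ω

MNA unknowns: 4 node voltages V₁..V_4
R1: Y=0.0002169 on G[3,1]
R2: Y=0.4098 on G[3,0]
R3: Y=0.08929 on G[2,1]
R4: Y=0.02273 on G[0,4]
R5: Y=0.0005435 on G[1,0]
R6: Y=0.002994 on G[0,4]
R7: Y=0.2833 on G[1,2]
R8: Y=0.0007092 on G[1,0]
R9: Y=0.0005348 on G[3,2]
R10: Y=0.2105 on G[3,2]
R11: Y=0.2532 on G[2,3]
R12: Y=0.08772 on G[2,0]
R13: Y=0.001416 on G[0,2]
Itest: z[0]−=0.00308, z[1]+=0.00308
solve → V1=0.01816, V2=0.009961, V3=0.005293, V4=0.000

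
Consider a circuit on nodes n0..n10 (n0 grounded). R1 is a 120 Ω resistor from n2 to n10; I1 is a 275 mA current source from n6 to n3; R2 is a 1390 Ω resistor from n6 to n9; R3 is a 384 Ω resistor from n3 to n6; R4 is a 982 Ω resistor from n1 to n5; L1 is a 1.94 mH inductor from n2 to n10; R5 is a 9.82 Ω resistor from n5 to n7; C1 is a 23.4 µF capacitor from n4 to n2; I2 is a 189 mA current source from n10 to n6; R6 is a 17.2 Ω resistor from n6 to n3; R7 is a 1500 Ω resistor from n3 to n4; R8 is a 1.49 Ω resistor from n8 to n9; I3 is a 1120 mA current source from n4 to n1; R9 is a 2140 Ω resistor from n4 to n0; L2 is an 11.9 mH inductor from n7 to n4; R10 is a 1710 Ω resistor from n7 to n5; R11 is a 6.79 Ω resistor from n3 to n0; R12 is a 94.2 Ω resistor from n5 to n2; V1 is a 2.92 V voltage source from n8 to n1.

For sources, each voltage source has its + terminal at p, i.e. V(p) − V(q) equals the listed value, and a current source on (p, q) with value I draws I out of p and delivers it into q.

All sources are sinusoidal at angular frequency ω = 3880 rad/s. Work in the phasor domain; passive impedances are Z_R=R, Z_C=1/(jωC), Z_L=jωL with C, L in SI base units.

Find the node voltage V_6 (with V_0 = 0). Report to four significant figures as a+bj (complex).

4.744+0.1594j V

Element admittances at ω=3880 rad/s:
  Y(R1) = 0.008333+0.000j S between n2,n10
  I1: injects 0.275 A into n3 (from n6)
  Y(R2) = 0.0007194+0.000j S between n6,n9
  Y(R3) = 0.002604+0.000j S between n3,n6
  Y(R4) = 0.001018+0.000j S between n1,n5
  Y(L1) = 0.000-0.1329j S between n2,n10
  Y(R5) = 0.1018+0.000j S between n5,n7
  Y(C1) = 0.000+0.09079j S between n4,n2
  I2: injects 0.189 A into n6 (from n10)
  Y(R6) = 0.05814+0.000j S between n6,n3
  Y(R7) = 0.0006667+0.000j S between n3,n4
  Y(R8) = 0.6711+0.000j S between n8,n9
  I3: injects 1.12 A into n1 (from n4)
  Y(R9) = 0.0004673+0.000j S between n4,n0
  Y(L2) = 0.000-0.02166j S between n7,n4
  Y(R10) = 0.0005848+0.000j S between n7,n5
  Y(R11) = 0.1473+0.000j S between n3,n0
  Y(R12) = 0.01062+0.000j S between n5,n2
  V1: constraint V(n8)−V(n1) = 2.92
Assemble and solve the 11×11 MNA system:
  V(n1)=408.8+11.68j  V(n2)=-420.6-7.170j  V(n3)=1.345+0.02313j  V(n4)=-423.8-7.288j  V(n5)=-403.9+19.81j  V(n6)=4.744+0.1594j  V(n7)=-410.2+22.69j  V(n8)=411.7+11.68j  V(n9)=411.3+11.67j  V(n10)=-420.7-8.587j
  i(V1)=-0.2925-0.008280j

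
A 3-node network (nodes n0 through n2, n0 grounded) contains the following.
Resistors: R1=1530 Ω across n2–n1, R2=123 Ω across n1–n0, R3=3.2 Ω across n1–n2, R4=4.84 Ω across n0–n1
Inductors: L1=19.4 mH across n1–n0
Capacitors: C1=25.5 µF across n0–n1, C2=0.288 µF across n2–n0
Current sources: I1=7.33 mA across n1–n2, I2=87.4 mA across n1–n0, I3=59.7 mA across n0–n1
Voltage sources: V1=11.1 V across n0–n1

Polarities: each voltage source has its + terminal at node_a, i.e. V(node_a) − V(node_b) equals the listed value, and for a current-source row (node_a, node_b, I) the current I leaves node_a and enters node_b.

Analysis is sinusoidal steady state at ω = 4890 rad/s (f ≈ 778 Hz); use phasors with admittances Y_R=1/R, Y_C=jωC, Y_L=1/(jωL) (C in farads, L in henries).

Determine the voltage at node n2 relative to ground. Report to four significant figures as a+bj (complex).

Element admittances at ω=4890 rad/s:
  Y(R1) = 0.0006536+0.000j S between n2,n1
  Y(R2) = 0.008130+0.000j S between n1,n0
  Y(L1) = 0.000-0.01054j S between n1,n0
  Y(C1) = 0.000+0.1247j S between n0,n1
  Y(R3) = 0.3125+0.000j S between n1,n2
  Y(C2) = 0.000+0.001408j S between n2,n0
  I1: injects 0.00733 A into n2 (from n1)
  Y(R4) = 0.2066+0.000j S between n0,n1
  I2: injects 0.0874 A into n0 (from n1)
  I3: injects 0.0597 A into n1 (from n0)
  V1: constraint V(n0)−V(n1) = 11.1
Assemble and solve the 3×3 MNA system:
  V(n1)=-11.10+0.000j  V(n2)=-11.08+0.04981j
  i(V1)=-2.356-1.283j

-11.08+0.04981j V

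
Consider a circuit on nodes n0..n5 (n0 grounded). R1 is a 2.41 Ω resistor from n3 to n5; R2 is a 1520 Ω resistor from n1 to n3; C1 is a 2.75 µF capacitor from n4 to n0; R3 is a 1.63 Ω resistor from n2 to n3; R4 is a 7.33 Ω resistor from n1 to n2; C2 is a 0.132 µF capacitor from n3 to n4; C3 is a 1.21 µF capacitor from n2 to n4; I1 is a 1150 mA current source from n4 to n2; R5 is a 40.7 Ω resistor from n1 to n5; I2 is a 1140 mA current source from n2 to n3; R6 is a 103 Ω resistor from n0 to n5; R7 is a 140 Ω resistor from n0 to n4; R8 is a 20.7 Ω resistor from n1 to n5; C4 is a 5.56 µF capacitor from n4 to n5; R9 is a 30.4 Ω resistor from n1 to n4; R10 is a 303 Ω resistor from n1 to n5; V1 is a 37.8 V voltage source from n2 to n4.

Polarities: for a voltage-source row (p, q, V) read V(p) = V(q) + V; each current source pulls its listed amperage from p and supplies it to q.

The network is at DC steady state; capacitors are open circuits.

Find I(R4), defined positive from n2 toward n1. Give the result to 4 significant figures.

0.7001 A

Apply KCL at each of the 5 non-ground nodes and solve the resulting linear system.
Node n1: branches {R2, R4, R5, R8, R9, R10} → V_1 = 11.05
Node n2: branches {R3, R4, C3, I1, I2, V1} → V_2 = 16.18
Node n3: branches {R1, R2, R3, C2, I2} → V_3 = 17.17
Node n4: branches {C1, C2, C3, I1, R7, C4, R9, V1} → V_4 = -21.62
Node n5: branches {R1, R5, R6, R8, C4, R10} → V_5 = 15.91
Source currents: i(V1)=-0.07906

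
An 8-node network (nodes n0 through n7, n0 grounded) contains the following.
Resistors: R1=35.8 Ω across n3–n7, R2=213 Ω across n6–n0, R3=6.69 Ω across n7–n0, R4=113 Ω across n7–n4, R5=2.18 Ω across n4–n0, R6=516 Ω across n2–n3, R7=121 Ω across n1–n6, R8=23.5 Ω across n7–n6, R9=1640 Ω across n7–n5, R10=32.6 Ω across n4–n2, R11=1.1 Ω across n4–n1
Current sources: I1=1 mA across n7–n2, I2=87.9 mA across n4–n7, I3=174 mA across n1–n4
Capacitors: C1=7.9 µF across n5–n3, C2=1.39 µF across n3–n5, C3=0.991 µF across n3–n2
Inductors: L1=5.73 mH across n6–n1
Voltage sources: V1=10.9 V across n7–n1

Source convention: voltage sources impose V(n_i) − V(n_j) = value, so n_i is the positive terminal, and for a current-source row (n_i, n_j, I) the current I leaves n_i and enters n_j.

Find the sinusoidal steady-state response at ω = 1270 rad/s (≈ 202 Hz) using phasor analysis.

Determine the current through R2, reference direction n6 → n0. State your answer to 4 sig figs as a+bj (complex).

-0.01166+0.01396j A

Apply KCL at each of the 7 non-ground nodes and solve the resulting linear system.
Node n1: branches {R7, I3, R11, L1, V1} → V_1 = -3.699-0.03743j
Node n2: branches {I1, C3, R6, R10} → V_2 = -1.735+0.2833j
Node n3: branches {R1, C1, C2, C3, R6} → V_3 = 6.606-0.3608j
Node n4: branches {I2, R4, R5, I3, R10, R11} → V_4 = -2.321-0.01824j
Node n5: branches {C1, C2, R9} → V_5 = 6.624-0.3906j
Node n6: branches {R2, R7, R8, L1} → V_6 = -2.484+2.973j
Node n7: branches {R1, I1, I2, R3, R4, R8, R9, V1} → V_7 = 7.201-0.03743j
Source currents: i(V1)=-1.503+0.1246j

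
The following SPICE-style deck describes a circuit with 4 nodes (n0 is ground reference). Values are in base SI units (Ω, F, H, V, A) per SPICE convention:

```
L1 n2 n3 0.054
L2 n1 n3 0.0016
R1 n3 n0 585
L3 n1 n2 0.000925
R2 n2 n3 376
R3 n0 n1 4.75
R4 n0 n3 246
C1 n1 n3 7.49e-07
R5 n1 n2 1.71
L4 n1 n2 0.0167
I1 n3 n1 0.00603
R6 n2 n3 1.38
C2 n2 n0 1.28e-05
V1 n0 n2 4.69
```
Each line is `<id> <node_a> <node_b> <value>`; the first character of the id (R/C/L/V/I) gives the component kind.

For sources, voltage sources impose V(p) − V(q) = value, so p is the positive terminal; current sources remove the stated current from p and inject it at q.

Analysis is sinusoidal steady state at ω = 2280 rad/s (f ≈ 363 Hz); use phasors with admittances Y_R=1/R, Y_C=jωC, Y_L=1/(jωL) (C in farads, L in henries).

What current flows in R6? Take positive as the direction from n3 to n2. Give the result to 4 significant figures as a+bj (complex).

0.2073-0.1003j A

MNA unknowns: 3 node voltages V₁..V_3 plus 1 source current (V1)
L1: Y=0.000-0.008122j on G[2,3]
L2: Y=0.000-0.2741j on G[1,3]
R1: Y=0.001709+0.000j on G[3,0]
L3: Y=0.000-0.4742j on G[1,2]
R2: Y=0.002660+0.000j on G[2,3]
R3: Y=0.2105+0.000j on G[0,1]
R4: Y=0.004065+0.000j on G[0,3]
C1: Y=0.000+0.001708j on G[1,3]
R5: Y=0.5848+0.000j on G[1,2]
L4: Y=0.000-0.02626j on G[1,2]
I1: z[3]−=0.00603, z[1]+=0.00603
R6: Y=0.7246+0.000j on G[2,3]
C2: Y=0.000+0.02918j on G[2,0]
V1: row V0−V2=4.69, i_V1 at 0,2
solve → V1=-4.023+0.5502j, V2=-4.690+0.000j, V3=-4.404-0.1384j
aux → i_V1=-0.8724-0.02185j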